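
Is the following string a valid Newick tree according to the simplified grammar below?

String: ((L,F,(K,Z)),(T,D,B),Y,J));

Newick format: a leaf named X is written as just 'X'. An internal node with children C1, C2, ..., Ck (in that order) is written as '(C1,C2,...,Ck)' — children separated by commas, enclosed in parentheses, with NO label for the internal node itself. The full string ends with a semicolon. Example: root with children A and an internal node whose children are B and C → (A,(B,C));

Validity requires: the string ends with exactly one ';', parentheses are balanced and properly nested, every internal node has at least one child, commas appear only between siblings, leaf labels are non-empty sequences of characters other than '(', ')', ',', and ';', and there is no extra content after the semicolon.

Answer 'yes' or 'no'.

Answer: no

Derivation:
Input: ((L,F,(K,Z)),(T,D,B),Y,J));
Paren balance: 4 '(' vs 5 ')' MISMATCH
Ends with single ';': True
Full parse: FAILS (extra content after tree at pos 25)
Valid: False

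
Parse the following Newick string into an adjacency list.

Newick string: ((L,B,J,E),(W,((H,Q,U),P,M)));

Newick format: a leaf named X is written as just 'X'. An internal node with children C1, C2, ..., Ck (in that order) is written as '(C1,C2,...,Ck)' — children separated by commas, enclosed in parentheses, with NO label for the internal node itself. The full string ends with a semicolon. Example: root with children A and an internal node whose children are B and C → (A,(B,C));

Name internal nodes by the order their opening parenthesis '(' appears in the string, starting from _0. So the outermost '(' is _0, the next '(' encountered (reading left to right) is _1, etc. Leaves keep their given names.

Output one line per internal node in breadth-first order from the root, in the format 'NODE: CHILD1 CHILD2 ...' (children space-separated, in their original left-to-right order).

Input: ((L,B,J,E),(W,((H,Q,U),P,M)));
Scanning left-to-right, naming '(' by encounter order:
  pos 0: '(' -> open internal node _0 (depth 1)
  pos 1: '(' -> open internal node _1 (depth 2)
  pos 9: ')' -> close internal node _1 (now at depth 1)
  pos 11: '(' -> open internal node _2 (depth 2)
  pos 14: '(' -> open internal node _3 (depth 3)
  pos 15: '(' -> open internal node _4 (depth 4)
  pos 21: ')' -> close internal node _4 (now at depth 3)
  pos 26: ')' -> close internal node _3 (now at depth 2)
  pos 27: ')' -> close internal node _2 (now at depth 1)
  pos 28: ')' -> close internal node _0 (now at depth 0)
Total internal nodes: 5
BFS adjacency from root:
  _0: _1 _2
  _1: L B J E
  _2: W _3
  _3: _4 P M
  _4: H Q U

Answer: _0: _1 _2
_1: L B J E
_2: W _3
_3: _4 P M
_4: H Q U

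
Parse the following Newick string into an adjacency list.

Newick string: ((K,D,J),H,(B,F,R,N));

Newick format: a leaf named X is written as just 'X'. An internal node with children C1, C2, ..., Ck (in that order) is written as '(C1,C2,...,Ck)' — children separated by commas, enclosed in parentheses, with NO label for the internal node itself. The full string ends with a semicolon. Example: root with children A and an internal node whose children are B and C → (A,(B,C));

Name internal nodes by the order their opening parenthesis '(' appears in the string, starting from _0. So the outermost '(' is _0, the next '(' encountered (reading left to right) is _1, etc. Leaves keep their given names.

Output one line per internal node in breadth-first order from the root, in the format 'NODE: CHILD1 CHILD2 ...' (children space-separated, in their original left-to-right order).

Answer: _0: _1 H _2
_1: K D J
_2: B F R N

Derivation:
Input: ((K,D,J),H,(B,F,R,N));
Scanning left-to-right, naming '(' by encounter order:
  pos 0: '(' -> open internal node _0 (depth 1)
  pos 1: '(' -> open internal node _1 (depth 2)
  pos 7: ')' -> close internal node _1 (now at depth 1)
  pos 11: '(' -> open internal node _2 (depth 2)
  pos 19: ')' -> close internal node _2 (now at depth 1)
  pos 20: ')' -> close internal node _0 (now at depth 0)
Total internal nodes: 3
BFS adjacency from root:
  _0: _1 H _2
  _1: K D J
  _2: B F R N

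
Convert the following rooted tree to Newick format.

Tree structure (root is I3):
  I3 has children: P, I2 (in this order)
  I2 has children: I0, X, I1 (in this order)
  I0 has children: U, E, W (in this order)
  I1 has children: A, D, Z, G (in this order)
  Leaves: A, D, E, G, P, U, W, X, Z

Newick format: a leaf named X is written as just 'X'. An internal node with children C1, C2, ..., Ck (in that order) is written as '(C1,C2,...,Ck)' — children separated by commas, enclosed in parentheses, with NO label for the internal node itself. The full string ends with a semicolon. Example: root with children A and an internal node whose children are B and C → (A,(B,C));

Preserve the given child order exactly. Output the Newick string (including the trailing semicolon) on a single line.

Answer: (P,((U,E,W),X,(A,D,Z,G)));

Derivation:
internal I3 with children ['P', 'I2']
  leaf 'P' → 'P'
  internal I2 with children ['I0', 'X', 'I1']
    internal I0 with children ['U', 'E', 'W']
      leaf 'U' → 'U'
      leaf 'E' → 'E'
      leaf 'W' → 'W'
    → '(U,E,W)'
    leaf 'X' → 'X'
    internal I1 with children ['A', 'D', 'Z', 'G']
      leaf 'A' → 'A'
      leaf 'D' → 'D'
      leaf 'Z' → 'Z'
      leaf 'G' → 'G'
    → '(A,D,Z,G)'
  → '((U,E,W),X,(A,D,Z,G))'
→ '(P,((U,E,W),X,(A,D,Z,G)))'
Final: (P,((U,E,W),X,(A,D,Z,G)));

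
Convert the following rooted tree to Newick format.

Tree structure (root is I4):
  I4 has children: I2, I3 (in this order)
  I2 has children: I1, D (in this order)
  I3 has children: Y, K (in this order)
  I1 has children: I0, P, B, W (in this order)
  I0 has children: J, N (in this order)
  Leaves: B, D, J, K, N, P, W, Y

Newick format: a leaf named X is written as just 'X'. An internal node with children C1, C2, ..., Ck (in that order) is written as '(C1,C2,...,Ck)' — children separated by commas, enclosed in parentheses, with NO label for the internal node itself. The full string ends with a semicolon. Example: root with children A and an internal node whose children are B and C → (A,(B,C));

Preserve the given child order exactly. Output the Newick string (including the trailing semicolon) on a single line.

internal I4 with children ['I2', 'I3']
  internal I2 with children ['I1', 'D']
    internal I1 with children ['I0', 'P', 'B', 'W']
      internal I0 with children ['J', 'N']
        leaf 'J' → 'J'
        leaf 'N' → 'N'
      → '(J,N)'
      leaf 'P' → 'P'
      leaf 'B' → 'B'
      leaf 'W' → 'W'
    → '((J,N),P,B,W)'
    leaf 'D' → 'D'
  → '(((J,N),P,B,W),D)'
  internal I3 with children ['Y', 'K']
    leaf 'Y' → 'Y'
    leaf 'K' → 'K'
  → '(Y,K)'
→ '((((J,N),P,B,W),D),(Y,K))'
Final: ((((J,N),P,B,W),D),(Y,K));

Answer: ((((J,N),P,B,W),D),(Y,K));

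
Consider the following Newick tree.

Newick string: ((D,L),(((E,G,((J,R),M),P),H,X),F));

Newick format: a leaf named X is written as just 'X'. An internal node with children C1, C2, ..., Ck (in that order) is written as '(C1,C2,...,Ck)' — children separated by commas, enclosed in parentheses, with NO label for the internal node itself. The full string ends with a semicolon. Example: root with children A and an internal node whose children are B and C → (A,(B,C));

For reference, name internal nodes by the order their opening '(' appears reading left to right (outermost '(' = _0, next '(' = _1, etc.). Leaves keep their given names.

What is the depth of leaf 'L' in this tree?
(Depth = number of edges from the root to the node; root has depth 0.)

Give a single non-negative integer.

Answer: 2

Derivation:
Newick: ((D,L),(((E,G,((J,R),M),P),H,X),F));
Naming internals by '(' encounter order: outermost '(' = _0, next = _1, ...
Query node: L
Path from root: _0 -> _1 -> L
Depth of L: 2 (number of edges from root)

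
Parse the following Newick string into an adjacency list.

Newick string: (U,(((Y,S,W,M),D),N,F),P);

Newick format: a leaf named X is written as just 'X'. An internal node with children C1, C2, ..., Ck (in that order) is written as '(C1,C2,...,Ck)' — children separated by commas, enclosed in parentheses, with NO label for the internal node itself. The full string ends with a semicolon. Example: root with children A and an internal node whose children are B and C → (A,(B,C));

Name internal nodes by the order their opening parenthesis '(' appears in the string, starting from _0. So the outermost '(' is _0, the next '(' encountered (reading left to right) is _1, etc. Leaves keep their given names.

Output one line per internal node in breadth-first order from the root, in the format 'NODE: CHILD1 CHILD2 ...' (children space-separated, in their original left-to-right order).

Input: (U,(((Y,S,W,M),D),N,F),P);
Scanning left-to-right, naming '(' by encounter order:
  pos 0: '(' -> open internal node _0 (depth 1)
  pos 3: '(' -> open internal node _1 (depth 2)
  pos 4: '(' -> open internal node _2 (depth 3)
  pos 5: '(' -> open internal node _3 (depth 4)
  pos 13: ')' -> close internal node _3 (now at depth 3)
  pos 16: ')' -> close internal node _2 (now at depth 2)
  pos 21: ')' -> close internal node _1 (now at depth 1)
  pos 24: ')' -> close internal node _0 (now at depth 0)
Total internal nodes: 4
BFS adjacency from root:
  _0: U _1 P
  _1: _2 N F
  _2: _3 D
  _3: Y S W M

Answer: _0: U _1 P
_1: _2 N F
_2: _3 D
_3: Y S W M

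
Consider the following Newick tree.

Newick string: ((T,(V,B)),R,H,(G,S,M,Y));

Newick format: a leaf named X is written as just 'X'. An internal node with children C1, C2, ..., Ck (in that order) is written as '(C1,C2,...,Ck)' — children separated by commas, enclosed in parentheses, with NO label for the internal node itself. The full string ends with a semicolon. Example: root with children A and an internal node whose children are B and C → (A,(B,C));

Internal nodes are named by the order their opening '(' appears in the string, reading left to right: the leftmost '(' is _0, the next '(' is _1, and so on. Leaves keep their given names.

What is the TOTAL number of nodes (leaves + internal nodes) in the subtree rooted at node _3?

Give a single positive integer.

Answer: 5

Derivation:
Newick: ((T,(V,B)),R,H,(G,S,M,Y));
Locate _3: it is the '(' at position 15 (the 4th '(' reading left to right).
Query: subtree rooted at _3
_3: subtree_size = 1 + 4
  G: subtree_size = 1 + 0
  S: subtree_size = 1 + 0
  M: subtree_size = 1 + 0
  Y: subtree_size = 1 + 0
Total subtree size of _3: 5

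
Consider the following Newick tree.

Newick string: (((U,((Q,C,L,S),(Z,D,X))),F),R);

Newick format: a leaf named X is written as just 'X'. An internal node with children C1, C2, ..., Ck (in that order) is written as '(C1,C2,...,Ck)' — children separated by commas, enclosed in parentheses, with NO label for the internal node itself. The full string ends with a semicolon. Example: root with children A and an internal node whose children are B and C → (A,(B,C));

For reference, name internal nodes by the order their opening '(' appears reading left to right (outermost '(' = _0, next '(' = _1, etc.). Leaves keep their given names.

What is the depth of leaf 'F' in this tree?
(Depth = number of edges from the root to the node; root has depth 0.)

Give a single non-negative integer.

Newick: (((U,((Q,C,L,S),(Z,D,X))),F),R);
Naming internals by '(' encounter order: outermost '(' = _0, next = _1, ...
Query node: F
Path from root: _0 -> _1 -> F
Depth of F: 2 (number of edges from root)

Answer: 2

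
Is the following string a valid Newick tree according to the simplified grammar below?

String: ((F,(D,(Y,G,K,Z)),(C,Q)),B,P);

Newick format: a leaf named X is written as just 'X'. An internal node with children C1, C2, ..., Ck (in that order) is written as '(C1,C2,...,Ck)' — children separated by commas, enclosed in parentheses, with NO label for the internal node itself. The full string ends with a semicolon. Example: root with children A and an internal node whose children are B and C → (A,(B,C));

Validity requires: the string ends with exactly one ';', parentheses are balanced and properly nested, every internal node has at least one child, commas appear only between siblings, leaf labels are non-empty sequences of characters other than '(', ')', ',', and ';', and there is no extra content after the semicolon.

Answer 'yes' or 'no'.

Answer: yes

Derivation:
Input: ((F,(D,(Y,G,K,Z)),(C,Q)),B,P);
Paren balance: 5 '(' vs 5 ')' OK
Ends with single ';': True
Full parse: OK
Valid: True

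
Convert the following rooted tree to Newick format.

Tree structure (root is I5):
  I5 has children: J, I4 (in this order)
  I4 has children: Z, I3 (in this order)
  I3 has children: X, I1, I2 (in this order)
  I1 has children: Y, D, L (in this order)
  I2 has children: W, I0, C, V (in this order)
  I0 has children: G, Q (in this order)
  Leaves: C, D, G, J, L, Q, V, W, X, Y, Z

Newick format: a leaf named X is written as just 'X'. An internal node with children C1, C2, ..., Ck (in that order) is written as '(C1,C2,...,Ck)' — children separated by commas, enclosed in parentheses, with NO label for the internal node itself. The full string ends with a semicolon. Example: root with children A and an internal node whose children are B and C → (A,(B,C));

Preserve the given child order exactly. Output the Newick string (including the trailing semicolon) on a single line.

internal I5 with children ['J', 'I4']
  leaf 'J' → 'J'
  internal I4 with children ['Z', 'I3']
    leaf 'Z' → 'Z'
    internal I3 with children ['X', 'I1', 'I2']
      leaf 'X' → 'X'
      internal I1 with children ['Y', 'D', 'L']
        leaf 'Y' → 'Y'
        leaf 'D' → 'D'
        leaf 'L' → 'L'
      → '(Y,D,L)'
      internal I2 with children ['W', 'I0', 'C', 'V']
        leaf 'W' → 'W'
        internal I0 with children ['G', 'Q']
          leaf 'G' → 'G'
          leaf 'Q' → 'Q'
        → '(G,Q)'
        leaf 'C' → 'C'
        leaf 'V' → 'V'
      → '(W,(G,Q),C,V)'
    → '(X,(Y,D,L),(W,(G,Q),C,V))'
  → '(Z,(X,(Y,D,L),(W,(G,Q),C,V)))'
→ '(J,(Z,(X,(Y,D,L),(W,(G,Q),C,V))))'
Final: (J,(Z,(X,(Y,D,L),(W,(G,Q),C,V))));

Answer: (J,(Z,(X,(Y,D,L),(W,(G,Q),C,V))));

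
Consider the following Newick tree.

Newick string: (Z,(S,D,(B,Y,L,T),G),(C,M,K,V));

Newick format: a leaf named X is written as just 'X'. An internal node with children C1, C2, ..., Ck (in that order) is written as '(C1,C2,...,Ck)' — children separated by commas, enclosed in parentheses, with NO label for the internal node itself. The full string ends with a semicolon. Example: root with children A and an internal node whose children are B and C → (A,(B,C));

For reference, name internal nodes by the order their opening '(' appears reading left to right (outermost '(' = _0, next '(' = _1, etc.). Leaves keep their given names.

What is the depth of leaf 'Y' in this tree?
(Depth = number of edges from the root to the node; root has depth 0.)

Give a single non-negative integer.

Answer: 3

Derivation:
Newick: (Z,(S,D,(B,Y,L,T),G),(C,M,K,V));
Naming internals by '(' encounter order: outermost '(' = _0, next = _1, ...
Query node: Y
Path from root: _0 -> _1 -> _2 -> Y
Depth of Y: 3 (number of edges from root)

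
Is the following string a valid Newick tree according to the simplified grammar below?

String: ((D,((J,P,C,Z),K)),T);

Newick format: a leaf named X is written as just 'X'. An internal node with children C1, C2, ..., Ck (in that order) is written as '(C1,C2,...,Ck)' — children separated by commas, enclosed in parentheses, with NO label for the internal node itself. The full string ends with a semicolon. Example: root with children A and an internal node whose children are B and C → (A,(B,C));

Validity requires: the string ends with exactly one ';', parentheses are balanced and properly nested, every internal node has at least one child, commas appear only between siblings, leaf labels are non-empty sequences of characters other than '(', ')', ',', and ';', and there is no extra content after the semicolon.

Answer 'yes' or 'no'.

Answer: yes

Derivation:
Input: ((D,((J,P,C,Z),K)),T);
Paren balance: 4 '(' vs 4 ')' OK
Ends with single ';': True
Full parse: OK
Valid: True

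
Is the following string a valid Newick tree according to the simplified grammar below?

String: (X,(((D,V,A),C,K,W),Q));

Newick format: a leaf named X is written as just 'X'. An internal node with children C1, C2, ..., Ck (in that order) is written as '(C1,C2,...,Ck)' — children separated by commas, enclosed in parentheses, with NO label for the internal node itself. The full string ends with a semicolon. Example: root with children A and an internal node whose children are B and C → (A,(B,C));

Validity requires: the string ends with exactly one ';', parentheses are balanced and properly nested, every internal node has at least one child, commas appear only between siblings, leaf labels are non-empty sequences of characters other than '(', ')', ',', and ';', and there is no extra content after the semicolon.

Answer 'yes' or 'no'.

Input: (X,(((D,V,A),C,K,W),Q));
Paren balance: 4 '(' vs 4 ')' OK
Ends with single ';': True
Full parse: OK
Valid: True

Answer: yes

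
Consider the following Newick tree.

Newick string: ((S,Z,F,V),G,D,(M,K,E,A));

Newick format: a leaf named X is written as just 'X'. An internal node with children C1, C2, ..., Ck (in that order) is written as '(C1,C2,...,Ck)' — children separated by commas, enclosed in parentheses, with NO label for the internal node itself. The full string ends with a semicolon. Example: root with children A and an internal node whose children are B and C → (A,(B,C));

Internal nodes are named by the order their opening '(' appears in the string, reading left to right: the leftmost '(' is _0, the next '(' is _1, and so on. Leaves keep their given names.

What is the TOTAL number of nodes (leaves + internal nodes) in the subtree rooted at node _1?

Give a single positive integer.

Newick: ((S,Z,F,V),G,D,(M,K,E,A));
Locate _1: it is the '(' at position 1 (the 2nd '(' reading left to right).
Query: subtree rooted at _1
_1: subtree_size = 1 + 4
  S: subtree_size = 1 + 0
  Z: subtree_size = 1 + 0
  F: subtree_size = 1 + 0
  V: subtree_size = 1 + 0
Total subtree size of _1: 5

Answer: 5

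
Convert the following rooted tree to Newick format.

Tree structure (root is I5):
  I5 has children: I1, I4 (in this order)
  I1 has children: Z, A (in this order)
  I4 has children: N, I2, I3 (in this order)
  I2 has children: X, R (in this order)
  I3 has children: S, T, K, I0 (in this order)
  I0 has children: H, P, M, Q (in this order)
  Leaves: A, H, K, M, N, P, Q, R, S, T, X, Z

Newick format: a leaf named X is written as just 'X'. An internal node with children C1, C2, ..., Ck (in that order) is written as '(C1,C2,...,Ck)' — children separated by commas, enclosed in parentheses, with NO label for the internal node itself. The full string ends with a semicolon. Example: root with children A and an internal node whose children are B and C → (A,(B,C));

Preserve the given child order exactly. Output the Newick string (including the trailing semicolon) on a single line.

internal I5 with children ['I1', 'I4']
  internal I1 with children ['Z', 'A']
    leaf 'Z' → 'Z'
    leaf 'A' → 'A'
  → '(Z,A)'
  internal I4 with children ['N', 'I2', 'I3']
    leaf 'N' → 'N'
    internal I2 with children ['X', 'R']
      leaf 'X' → 'X'
      leaf 'R' → 'R'
    → '(X,R)'
    internal I3 with children ['S', 'T', 'K', 'I0']
      leaf 'S' → 'S'
      leaf 'T' → 'T'
      leaf 'K' → 'K'
      internal I0 with children ['H', 'P', 'M', 'Q']
        leaf 'H' → 'H'
        leaf 'P' → 'P'
        leaf 'M' → 'M'
        leaf 'Q' → 'Q'
      → '(H,P,M,Q)'
    → '(S,T,K,(H,P,M,Q))'
  → '(N,(X,R),(S,T,K,(H,P,M,Q)))'
→ '((Z,A),(N,(X,R),(S,T,K,(H,P,M,Q))))'
Final: ((Z,A),(N,(X,R),(S,T,K,(H,P,M,Q))));

Answer: ((Z,A),(N,(X,R),(S,T,K,(H,P,M,Q))));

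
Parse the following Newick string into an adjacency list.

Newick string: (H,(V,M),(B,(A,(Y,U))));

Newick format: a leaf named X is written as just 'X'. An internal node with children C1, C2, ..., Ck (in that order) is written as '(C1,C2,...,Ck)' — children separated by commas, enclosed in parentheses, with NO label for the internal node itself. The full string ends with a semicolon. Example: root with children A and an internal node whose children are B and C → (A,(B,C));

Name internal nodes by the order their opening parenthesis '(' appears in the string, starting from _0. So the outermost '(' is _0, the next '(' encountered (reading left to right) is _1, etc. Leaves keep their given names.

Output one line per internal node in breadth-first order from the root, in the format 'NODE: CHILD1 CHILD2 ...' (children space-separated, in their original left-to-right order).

Input: (H,(V,M),(B,(A,(Y,U))));
Scanning left-to-right, naming '(' by encounter order:
  pos 0: '(' -> open internal node _0 (depth 1)
  pos 3: '(' -> open internal node _1 (depth 2)
  pos 7: ')' -> close internal node _1 (now at depth 1)
  pos 9: '(' -> open internal node _2 (depth 2)
  pos 12: '(' -> open internal node _3 (depth 3)
  pos 15: '(' -> open internal node _4 (depth 4)
  pos 19: ')' -> close internal node _4 (now at depth 3)
  pos 20: ')' -> close internal node _3 (now at depth 2)
  pos 21: ')' -> close internal node _2 (now at depth 1)
  pos 22: ')' -> close internal node _0 (now at depth 0)
Total internal nodes: 5
BFS adjacency from root:
  _0: H _1 _2
  _1: V M
  _2: B _3
  _3: A _4
  _4: Y U

Answer: _0: H _1 _2
_1: V M
_2: B _3
_3: A _4
_4: Y U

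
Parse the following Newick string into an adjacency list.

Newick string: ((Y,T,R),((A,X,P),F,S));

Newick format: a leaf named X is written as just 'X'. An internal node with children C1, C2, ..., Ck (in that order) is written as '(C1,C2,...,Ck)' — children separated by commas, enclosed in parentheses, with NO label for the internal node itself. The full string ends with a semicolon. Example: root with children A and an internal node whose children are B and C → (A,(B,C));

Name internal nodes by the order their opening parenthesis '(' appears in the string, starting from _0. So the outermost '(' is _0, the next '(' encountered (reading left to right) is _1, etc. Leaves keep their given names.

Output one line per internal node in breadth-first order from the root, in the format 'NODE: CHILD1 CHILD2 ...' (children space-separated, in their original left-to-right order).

Input: ((Y,T,R),((A,X,P),F,S));
Scanning left-to-right, naming '(' by encounter order:
  pos 0: '(' -> open internal node _0 (depth 1)
  pos 1: '(' -> open internal node _1 (depth 2)
  pos 7: ')' -> close internal node _1 (now at depth 1)
  pos 9: '(' -> open internal node _2 (depth 2)
  pos 10: '(' -> open internal node _3 (depth 3)
  pos 16: ')' -> close internal node _3 (now at depth 2)
  pos 21: ')' -> close internal node _2 (now at depth 1)
  pos 22: ')' -> close internal node _0 (now at depth 0)
Total internal nodes: 4
BFS adjacency from root:
  _0: _1 _2
  _1: Y T R
  _2: _3 F S
  _3: A X P

Answer: _0: _1 _2
_1: Y T R
_2: _3 F S
_3: A X P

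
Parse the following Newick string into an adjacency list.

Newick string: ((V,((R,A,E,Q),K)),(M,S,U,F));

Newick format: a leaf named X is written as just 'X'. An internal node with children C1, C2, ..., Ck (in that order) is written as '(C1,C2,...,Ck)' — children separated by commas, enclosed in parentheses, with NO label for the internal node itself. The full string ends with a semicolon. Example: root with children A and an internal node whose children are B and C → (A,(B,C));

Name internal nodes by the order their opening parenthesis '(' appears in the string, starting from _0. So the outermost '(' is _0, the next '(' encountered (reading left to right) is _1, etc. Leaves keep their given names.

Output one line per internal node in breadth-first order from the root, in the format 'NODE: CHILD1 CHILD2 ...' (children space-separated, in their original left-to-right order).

Input: ((V,((R,A,E,Q),K)),(M,S,U,F));
Scanning left-to-right, naming '(' by encounter order:
  pos 0: '(' -> open internal node _0 (depth 1)
  pos 1: '(' -> open internal node _1 (depth 2)
  pos 4: '(' -> open internal node _2 (depth 3)
  pos 5: '(' -> open internal node _3 (depth 4)
  pos 13: ')' -> close internal node _3 (now at depth 3)
  pos 16: ')' -> close internal node _2 (now at depth 2)
  pos 17: ')' -> close internal node _1 (now at depth 1)
  pos 19: '(' -> open internal node _4 (depth 2)
  pos 27: ')' -> close internal node _4 (now at depth 1)
  pos 28: ')' -> close internal node _0 (now at depth 0)
Total internal nodes: 5
BFS adjacency from root:
  _0: _1 _4
  _1: V _2
  _4: M S U F
  _2: _3 K
  _3: R A E Q

Answer: _0: _1 _4
_1: V _2
_4: M S U F
_2: _3 K
_3: R A E Q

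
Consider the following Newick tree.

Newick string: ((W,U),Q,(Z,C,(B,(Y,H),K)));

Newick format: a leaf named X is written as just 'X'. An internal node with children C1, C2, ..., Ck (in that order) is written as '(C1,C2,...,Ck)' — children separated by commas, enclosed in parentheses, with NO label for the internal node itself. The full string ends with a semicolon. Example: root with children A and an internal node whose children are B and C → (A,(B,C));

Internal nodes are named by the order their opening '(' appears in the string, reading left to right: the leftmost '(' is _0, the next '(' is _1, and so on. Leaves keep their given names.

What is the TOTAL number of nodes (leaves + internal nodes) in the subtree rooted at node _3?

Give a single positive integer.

Newick: ((W,U),Q,(Z,C,(B,(Y,H),K)));
Locate _3: it is the '(' at position 14 (the 4th '(' reading left to right).
Query: subtree rooted at _3
_3: subtree_size = 1 + 5
  B: subtree_size = 1 + 0
  _4: subtree_size = 1 + 2
    Y: subtree_size = 1 + 0
    H: subtree_size = 1 + 0
  K: subtree_size = 1 + 0
Total subtree size of _3: 6

Answer: 6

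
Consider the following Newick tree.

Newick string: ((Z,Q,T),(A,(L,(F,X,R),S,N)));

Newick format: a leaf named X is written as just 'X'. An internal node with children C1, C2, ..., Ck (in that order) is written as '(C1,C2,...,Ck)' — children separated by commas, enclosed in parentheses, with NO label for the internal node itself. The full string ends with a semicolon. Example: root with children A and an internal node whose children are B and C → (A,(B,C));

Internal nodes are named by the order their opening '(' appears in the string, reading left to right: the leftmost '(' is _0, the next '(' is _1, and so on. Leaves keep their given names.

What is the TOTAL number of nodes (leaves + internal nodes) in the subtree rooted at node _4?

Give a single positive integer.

Newick: ((Z,Q,T),(A,(L,(F,X,R),S,N)));
Locate _4: it is the '(' at position 15 (the 5th '(' reading left to right).
Query: subtree rooted at _4
_4: subtree_size = 1 + 3
  F: subtree_size = 1 + 0
  X: subtree_size = 1 + 0
  R: subtree_size = 1 + 0
Total subtree size of _4: 4

Answer: 4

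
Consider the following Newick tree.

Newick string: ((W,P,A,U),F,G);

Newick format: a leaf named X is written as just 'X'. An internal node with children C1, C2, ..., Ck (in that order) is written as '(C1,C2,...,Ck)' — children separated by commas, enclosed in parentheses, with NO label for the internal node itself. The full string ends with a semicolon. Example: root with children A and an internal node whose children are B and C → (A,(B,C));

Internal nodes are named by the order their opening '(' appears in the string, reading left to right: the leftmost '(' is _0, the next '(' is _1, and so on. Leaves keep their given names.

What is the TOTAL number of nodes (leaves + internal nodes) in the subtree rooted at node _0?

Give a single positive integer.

Answer: 8

Derivation:
Newick: ((W,P,A,U),F,G);
Locate _0: it is the '(' at position 0 (the 1st '(' reading left to right).
Query: subtree rooted at _0
_0: subtree_size = 1 + 7
  _1: subtree_size = 1 + 4
    W: subtree_size = 1 + 0
    P: subtree_size = 1 + 0
    A: subtree_size = 1 + 0
    U: subtree_size = 1 + 0
  F: subtree_size = 1 + 0
  G: subtree_size = 1 + 0
Total subtree size of _0: 8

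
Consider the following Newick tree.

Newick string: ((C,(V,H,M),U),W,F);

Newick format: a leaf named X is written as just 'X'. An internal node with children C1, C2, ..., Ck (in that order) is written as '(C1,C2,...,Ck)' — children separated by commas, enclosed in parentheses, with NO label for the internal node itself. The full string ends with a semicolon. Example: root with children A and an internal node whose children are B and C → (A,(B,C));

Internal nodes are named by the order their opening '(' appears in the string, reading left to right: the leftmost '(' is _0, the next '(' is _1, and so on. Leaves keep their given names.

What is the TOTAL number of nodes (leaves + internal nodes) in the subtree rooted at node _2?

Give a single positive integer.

Answer: 4

Derivation:
Newick: ((C,(V,H,M),U),W,F);
Locate _2: it is the '(' at position 4 (the 3rd '(' reading left to right).
Query: subtree rooted at _2
_2: subtree_size = 1 + 3
  V: subtree_size = 1 + 0
  H: subtree_size = 1 + 0
  M: subtree_size = 1 + 0
Total subtree size of _2: 4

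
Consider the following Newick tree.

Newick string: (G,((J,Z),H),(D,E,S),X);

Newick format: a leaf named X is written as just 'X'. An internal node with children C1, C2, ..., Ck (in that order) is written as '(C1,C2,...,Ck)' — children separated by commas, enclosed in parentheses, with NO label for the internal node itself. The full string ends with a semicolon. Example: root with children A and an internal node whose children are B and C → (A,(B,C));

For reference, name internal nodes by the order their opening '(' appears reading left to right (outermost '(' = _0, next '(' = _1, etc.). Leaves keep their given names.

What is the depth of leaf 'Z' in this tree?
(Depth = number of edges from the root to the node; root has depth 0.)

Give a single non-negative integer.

Newick: (G,((J,Z),H),(D,E,S),X);
Naming internals by '(' encounter order: outermost '(' = _0, next = _1, ...
Query node: Z
Path from root: _0 -> _1 -> _2 -> Z
Depth of Z: 3 (number of edges from root)

Answer: 3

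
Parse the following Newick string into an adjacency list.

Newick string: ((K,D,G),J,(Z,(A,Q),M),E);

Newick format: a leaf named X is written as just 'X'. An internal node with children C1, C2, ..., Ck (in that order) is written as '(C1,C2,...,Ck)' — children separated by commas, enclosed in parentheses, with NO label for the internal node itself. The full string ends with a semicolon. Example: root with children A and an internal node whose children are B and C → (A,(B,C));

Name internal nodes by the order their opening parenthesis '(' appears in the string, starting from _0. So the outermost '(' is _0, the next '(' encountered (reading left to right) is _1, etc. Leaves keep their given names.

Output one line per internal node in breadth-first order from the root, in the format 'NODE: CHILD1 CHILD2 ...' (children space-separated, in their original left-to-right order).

Input: ((K,D,G),J,(Z,(A,Q),M),E);
Scanning left-to-right, naming '(' by encounter order:
  pos 0: '(' -> open internal node _0 (depth 1)
  pos 1: '(' -> open internal node _1 (depth 2)
  pos 7: ')' -> close internal node _1 (now at depth 1)
  pos 11: '(' -> open internal node _2 (depth 2)
  pos 14: '(' -> open internal node _3 (depth 3)
  pos 18: ')' -> close internal node _3 (now at depth 2)
  pos 21: ')' -> close internal node _2 (now at depth 1)
  pos 24: ')' -> close internal node _0 (now at depth 0)
Total internal nodes: 4
BFS adjacency from root:
  _0: _1 J _2 E
  _1: K D G
  _2: Z _3 M
  _3: A Q

Answer: _0: _1 J _2 E
_1: K D G
_2: Z _3 M
_3: A Q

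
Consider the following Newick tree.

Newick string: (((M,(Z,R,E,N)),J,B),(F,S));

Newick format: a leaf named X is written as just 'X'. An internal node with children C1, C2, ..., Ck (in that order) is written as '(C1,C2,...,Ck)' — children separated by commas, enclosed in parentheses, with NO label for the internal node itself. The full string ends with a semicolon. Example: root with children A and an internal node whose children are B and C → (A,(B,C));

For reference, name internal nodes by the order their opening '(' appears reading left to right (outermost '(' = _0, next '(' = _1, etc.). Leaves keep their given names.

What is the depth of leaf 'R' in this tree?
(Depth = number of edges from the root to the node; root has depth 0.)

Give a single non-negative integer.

Newick: (((M,(Z,R,E,N)),J,B),(F,S));
Naming internals by '(' encounter order: outermost '(' = _0, next = _1, ...
Query node: R
Path from root: _0 -> _1 -> _2 -> _3 -> R
Depth of R: 4 (number of edges from root)

Answer: 4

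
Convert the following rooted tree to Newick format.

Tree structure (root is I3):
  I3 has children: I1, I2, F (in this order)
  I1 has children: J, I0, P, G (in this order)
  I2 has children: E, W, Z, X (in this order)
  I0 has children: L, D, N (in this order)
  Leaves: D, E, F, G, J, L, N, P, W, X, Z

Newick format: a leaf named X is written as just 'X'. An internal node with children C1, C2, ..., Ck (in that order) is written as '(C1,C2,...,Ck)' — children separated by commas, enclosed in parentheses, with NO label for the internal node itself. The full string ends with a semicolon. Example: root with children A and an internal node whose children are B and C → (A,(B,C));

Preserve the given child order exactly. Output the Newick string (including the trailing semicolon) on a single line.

Answer: ((J,(L,D,N),P,G),(E,W,Z,X),F);

Derivation:
internal I3 with children ['I1', 'I2', 'F']
  internal I1 with children ['J', 'I0', 'P', 'G']
    leaf 'J' → 'J'
    internal I0 with children ['L', 'D', 'N']
      leaf 'L' → 'L'
      leaf 'D' → 'D'
      leaf 'N' → 'N'
    → '(L,D,N)'
    leaf 'P' → 'P'
    leaf 'G' → 'G'
  → '(J,(L,D,N),P,G)'
  internal I2 with children ['E', 'W', 'Z', 'X']
    leaf 'E' → 'E'
    leaf 'W' → 'W'
    leaf 'Z' → 'Z'
    leaf 'X' → 'X'
  → '(E,W,Z,X)'
  leaf 'F' → 'F'
→ '((J,(L,D,N),P,G),(E,W,Z,X),F)'
Final: ((J,(L,D,N),P,G),(E,W,Z,X),F);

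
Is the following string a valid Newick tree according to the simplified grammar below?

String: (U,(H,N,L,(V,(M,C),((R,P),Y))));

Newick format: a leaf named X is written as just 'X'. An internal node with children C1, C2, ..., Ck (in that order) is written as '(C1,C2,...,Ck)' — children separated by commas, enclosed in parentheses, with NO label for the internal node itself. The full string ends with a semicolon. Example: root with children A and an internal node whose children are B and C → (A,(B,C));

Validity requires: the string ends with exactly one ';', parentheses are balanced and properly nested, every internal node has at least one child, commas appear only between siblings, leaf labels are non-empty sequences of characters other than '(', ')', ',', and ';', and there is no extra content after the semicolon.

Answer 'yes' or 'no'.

Input: (U,(H,N,L,(V,(M,C),((R,P),Y))));
Paren balance: 6 '(' vs 6 ')' OK
Ends with single ';': True
Full parse: OK
Valid: True

Answer: yes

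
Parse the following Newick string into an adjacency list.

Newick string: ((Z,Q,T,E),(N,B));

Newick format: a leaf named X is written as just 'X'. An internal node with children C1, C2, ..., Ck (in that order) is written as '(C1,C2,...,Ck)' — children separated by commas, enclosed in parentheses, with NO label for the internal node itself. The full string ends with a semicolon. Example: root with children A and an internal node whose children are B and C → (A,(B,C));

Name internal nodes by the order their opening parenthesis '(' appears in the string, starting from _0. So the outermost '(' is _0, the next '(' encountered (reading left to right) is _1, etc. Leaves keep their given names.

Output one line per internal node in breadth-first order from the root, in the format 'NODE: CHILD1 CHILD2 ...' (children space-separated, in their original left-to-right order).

Answer: _0: _1 _2
_1: Z Q T E
_2: N B

Derivation:
Input: ((Z,Q,T,E),(N,B));
Scanning left-to-right, naming '(' by encounter order:
  pos 0: '(' -> open internal node _0 (depth 1)
  pos 1: '(' -> open internal node _1 (depth 2)
  pos 9: ')' -> close internal node _1 (now at depth 1)
  pos 11: '(' -> open internal node _2 (depth 2)
  pos 15: ')' -> close internal node _2 (now at depth 1)
  pos 16: ')' -> close internal node _0 (now at depth 0)
Total internal nodes: 3
BFS adjacency from root:
  _0: _1 _2
  _1: Z Q T E
  _2: N B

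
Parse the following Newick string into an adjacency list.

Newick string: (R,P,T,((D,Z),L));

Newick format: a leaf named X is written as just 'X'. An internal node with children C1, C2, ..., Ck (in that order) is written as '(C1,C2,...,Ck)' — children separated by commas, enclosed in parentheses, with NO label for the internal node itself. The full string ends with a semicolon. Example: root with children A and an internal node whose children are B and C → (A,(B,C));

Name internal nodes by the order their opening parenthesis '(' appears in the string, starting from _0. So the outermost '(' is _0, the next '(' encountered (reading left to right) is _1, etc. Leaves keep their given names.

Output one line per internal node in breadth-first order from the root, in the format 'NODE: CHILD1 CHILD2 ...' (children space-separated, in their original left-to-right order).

Input: (R,P,T,((D,Z),L));
Scanning left-to-right, naming '(' by encounter order:
  pos 0: '(' -> open internal node _0 (depth 1)
  pos 7: '(' -> open internal node _1 (depth 2)
  pos 8: '(' -> open internal node _2 (depth 3)
  pos 12: ')' -> close internal node _2 (now at depth 2)
  pos 15: ')' -> close internal node _1 (now at depth 1)
  pos 16: ')' -> close internal node _0 (now at depth 0)
Total internal nodes: 3
BFS adjacency from root:
  _0: R P T _1
  _1: _2 L
  _2: D Z

Answer: _0: R P T _1
_1: _2 L
_2: D Z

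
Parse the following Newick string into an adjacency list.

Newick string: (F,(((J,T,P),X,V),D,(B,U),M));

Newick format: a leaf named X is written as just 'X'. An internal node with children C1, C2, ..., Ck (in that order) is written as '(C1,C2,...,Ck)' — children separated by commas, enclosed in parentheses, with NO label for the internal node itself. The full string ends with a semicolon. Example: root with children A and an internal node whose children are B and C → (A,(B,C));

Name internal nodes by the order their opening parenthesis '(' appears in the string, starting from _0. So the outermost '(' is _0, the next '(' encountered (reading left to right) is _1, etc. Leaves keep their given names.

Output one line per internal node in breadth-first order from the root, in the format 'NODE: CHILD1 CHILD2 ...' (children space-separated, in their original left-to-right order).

Input: (F,(((J,T,P),X,V),D,(B,U),M));
Scanning left-to-right, naming '(' by encounter order:
  pos 0: '(' -> open internal node _0 (depth 1)
  pos 3: '(' -> open internal node _1 (depth 2)
  pos 4: '(' -> open internal node _2 (depth 3)
  pos 5: '(' -> open internal node _3 (depth 4)
  pos 11: ')' -> close internal node _3 (now at depth 3)
  pos 16: ')' -> close internal node _2 (now at depth 2)
  pos 20: '(' -> open internal node _4 (depth 3)
  pos 24: ')' -> close internal node _4 (now at depth 2)
  pos 27: ')' -> close internal node _1 (now at depth 1)
  pos 28: ')' -> close internal node _0 (now at depth 0)
Total internal nodes: 5
BFS adjacency from root:
  _0: F _1
  _1: _2 D _4 M
  _2: _3 X V
  _4: B U
  _3: J T P

Answer: _0: F _1
_1: _2 D _4 M
_2: _3 X V
_4: B U
_3: J T P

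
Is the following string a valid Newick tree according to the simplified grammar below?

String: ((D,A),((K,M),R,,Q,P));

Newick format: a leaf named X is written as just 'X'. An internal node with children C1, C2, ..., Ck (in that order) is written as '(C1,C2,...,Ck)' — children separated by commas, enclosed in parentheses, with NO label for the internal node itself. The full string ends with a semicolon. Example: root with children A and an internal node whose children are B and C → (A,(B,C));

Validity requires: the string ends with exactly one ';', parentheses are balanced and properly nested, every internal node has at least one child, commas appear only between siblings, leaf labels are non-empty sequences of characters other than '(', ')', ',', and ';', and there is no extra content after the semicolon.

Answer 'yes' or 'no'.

Input: ((D,A),((K,M),R,,Q,P));
Paren balance: 4 '(' vs 4 ')' OK
Ends with single ';': True
Full parse: FAILS (empty leaf label at pos 16)
Valid: False

Answer: no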